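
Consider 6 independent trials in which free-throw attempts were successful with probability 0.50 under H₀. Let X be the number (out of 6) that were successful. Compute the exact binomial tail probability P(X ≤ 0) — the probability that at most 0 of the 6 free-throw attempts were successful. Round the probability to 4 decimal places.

P = 0.0156

X is binomial with n = 6 and p = 0.50.
P(X ≤ 0) = C(6,0)·0.50^0·0.50^6.
= 0.015625 = 0.0156.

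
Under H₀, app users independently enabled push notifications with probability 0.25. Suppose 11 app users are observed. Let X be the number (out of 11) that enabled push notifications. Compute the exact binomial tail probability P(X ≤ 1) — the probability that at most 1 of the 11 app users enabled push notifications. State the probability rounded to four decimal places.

P = 0.1971

X ~ Binomial(n=11, p=0.25).
P(X ≤ 1) = C(11,0)·0.25^0·0.75^11 + C(11,1)·0.25^1·0.75^10.
= 0.042235 + 0.154862 = 0.1971.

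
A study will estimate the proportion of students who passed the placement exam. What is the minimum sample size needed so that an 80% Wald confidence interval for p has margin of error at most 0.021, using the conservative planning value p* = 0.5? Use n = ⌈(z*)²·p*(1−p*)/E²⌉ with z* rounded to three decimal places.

n = 932

z* = 1.282 at the 80% level.
p*(1−p*) = 0.50·0.50 = 0.2500.
Required n before rounding: 1.643524 × 0.2500 / 0.021² = 931.703.
Rounding up, n = 932.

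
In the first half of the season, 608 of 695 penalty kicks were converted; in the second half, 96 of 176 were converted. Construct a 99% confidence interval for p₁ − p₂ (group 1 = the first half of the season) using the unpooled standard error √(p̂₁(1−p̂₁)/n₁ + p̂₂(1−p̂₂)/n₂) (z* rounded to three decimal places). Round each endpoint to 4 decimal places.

(0.2274, 0.4313)

p̂₁ = 0.87482, p̂₂ = 0.54545, so the observed difference is 0.32937.
Unpooled SE = √(p̂₁(1−p̂₁)/n₁ + p̂₂(1−p̂₂)/n₂) = √(0.000157568 + 0.001408715) = 0.039576.
For 99% confidence, z* = 2.576. Margin = 2.576·0.039576 = 0.10195.
Interval: 0.32937 ± 0.10195 → (0.2274, 0.4313).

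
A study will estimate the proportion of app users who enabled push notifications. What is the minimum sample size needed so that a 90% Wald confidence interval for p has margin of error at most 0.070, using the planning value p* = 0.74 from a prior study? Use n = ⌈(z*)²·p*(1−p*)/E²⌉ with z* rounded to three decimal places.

n = 107

The 90% critical value is z* = 1.645.
p*(1−p*) = 0.1924.
(z*)²·p*(1−p*)/E² = 2.706025·0.1924/0.004900 = 106.253.
⌈106.253⌉ = 107.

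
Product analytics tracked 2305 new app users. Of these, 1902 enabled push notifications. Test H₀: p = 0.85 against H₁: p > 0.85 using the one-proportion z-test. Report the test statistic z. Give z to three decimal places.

z = -3.340

p̂ = 1902/2305 = 0.82516.
SE₀ = √(0.85·0.15/2305) = 0.007437.
z = (0.82516 − 0.85)/0.007437 = -0.02484/0.007437 = -3.340.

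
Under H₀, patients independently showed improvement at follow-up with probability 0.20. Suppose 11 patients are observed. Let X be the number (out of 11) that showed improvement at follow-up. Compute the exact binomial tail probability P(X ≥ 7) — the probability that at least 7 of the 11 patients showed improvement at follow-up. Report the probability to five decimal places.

P = 0.00197

X ~ Binomial(n=11, p=0.20).
P(X ≥ 7) = Σ_{j=7}^{11} C(11,j)·0.20^j·0.80^{11−j}.
= 0.001730 + 0.000216 + 0.000018 + 0.000001 + 0.000000 = 0.00197.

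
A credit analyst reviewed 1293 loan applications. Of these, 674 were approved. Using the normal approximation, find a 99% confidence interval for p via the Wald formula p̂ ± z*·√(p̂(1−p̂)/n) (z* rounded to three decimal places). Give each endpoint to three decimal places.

(0.485, 0.557)

With x = 674 successes in n = 1293, p̂ = 0.52127.
SE(p̂) = √(0.52127·0.47873/1293) = 0.013892.
z* = 2.576 at the 99% level.
Margin of error: 2.576 × 0.013892 = 0.03579.
Interval: 0.52127 ± 0.03579 → (0.485, 0.557).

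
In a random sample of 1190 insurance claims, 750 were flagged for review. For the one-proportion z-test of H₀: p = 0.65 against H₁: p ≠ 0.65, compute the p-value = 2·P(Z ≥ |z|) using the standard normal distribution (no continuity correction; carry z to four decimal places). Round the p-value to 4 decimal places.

p-value = 0.1532

Sample proportion p̂ = 750/1190 = 0.63025.
Null standard error: √(0.65·0.35/1190) = √0.000191176 = 0.013827.
Test statistic (full precision, shown to 4 dp): z = (750/1190 − 0.65)/SE₀ ≈ -1.4282.
p-value = 2·P(Z ≥ |z|) with z = -1.4282 → 0.1532.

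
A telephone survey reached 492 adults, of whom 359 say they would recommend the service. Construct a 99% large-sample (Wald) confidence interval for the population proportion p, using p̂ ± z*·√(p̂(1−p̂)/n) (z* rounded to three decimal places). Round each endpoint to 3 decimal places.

Sample proportion p̂ = 359/492 = 0.72967.
Standard error of p̂: √(0.197249/492) = √0.000400914 = 0.020023.
For 99% confidence, z* = 2.576.
Margin of error: 2.576 × 0.020023 = 0.05158.
Interval: 0.72967 ± 0.05158 → (0.678, 0.781).

(0.678, 0.781)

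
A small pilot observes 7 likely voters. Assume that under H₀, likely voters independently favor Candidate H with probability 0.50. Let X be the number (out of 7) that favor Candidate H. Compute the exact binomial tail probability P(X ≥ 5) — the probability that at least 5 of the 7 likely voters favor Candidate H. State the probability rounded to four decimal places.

X ~ Binomial(n=7, p=0.50).
P(X ≥ 5) = C(7,5)·0.50^5·0.50^2 + C(7,6)·0.50^6·0.50^1 + C(7,7)·0.50^7·0.50^0.
= 0.164062 + 0.054688 + 0.007812 = 0.2266.

P = 0.2266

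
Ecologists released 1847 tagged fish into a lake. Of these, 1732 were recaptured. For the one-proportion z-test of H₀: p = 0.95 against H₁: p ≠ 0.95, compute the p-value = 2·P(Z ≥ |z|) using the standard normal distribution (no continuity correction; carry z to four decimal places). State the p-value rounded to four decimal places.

The sample proportion is 1732/1847 = 0.93774.
Null standard error: √(0.95·0.05/1847) = √0.000025717 = 0.005071.
Test statistic (full precision, shown to 4 dp): z = (1732/1847 − 0.95)/SE₀ ≈ -2.4182.
From the standard normal, 2·P(Z ≥ |z|) = 0.0156.

p-value = 0.0156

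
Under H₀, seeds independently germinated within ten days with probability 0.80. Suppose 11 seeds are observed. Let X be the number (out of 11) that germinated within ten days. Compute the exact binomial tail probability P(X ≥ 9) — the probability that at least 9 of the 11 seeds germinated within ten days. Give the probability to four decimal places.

P = 0.6174

X is binomial with n = 11 and p = 0.80.
P(X ≥ 9) = C(11,9)·0.80^9·0.20^2 + C(11,10)·0.80^10·0.20^1 + C(11,11)·0.80^11·0.20^0.
= 0.295279 + 0.236223 + 0.085899 = 0.6174.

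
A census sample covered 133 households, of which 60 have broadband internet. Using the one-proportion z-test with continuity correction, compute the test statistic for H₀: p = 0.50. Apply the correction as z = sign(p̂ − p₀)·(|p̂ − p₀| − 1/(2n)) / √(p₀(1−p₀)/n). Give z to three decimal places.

z = -1.041

p̂ = 60/133 = 0.45113. p̂ − p₀ = -0.048872.
1/(2n) = 0.003759.
Corrected numerator: |-0.048872| − 0.003759 = 0.045113.
Null standard error: √(0.50·0.50/133) = √0.001879699 = 0.043355.
z = (−)0.045113/0.043355 = -1.041.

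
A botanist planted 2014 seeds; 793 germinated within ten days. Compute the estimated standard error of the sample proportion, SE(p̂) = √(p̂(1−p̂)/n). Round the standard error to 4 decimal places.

The sample proportion is 793/2014 = 0.39374.
p̂(1−p̂) = 0.238709.
SE = √(0.238709/2014) = √0.000118525 = 0.0109.

SE = 0.0109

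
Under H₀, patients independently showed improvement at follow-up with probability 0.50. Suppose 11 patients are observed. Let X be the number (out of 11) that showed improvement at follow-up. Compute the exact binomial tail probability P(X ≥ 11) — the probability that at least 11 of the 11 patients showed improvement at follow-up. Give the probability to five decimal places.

P = 0.00049

X ~ Binomial(n=11, p=0.50).
P(X ≥ 11) = C(11,11)·0.50^11·0.50^0.
= 0.000488 = 0.00049.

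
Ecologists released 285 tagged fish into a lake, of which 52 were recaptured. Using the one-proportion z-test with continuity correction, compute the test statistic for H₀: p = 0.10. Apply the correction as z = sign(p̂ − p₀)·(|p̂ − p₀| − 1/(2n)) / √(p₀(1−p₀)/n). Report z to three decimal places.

z = 4.541

Sample proportion p̂ = 52/285 = 0.18246. p̂ − p₀ = 0.082456.
Continuity correction 1/(2n) = 1/570 = 0.001754.
Corrected numerator: |0.082456| − 0.001754 = 0.080702.
SE₀ = √(0.10·0.90/285) = 0.017770.
z = +0.080702/0.017770 = 4.541.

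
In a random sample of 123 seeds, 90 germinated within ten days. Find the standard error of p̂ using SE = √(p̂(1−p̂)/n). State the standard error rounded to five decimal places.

SE = 0.03995

p̂ = 90/123 = 0.73171.
p̂(1−p̂) = 0.196310.
Dividing by n and taking the root: √0.001596016 = 0.03995.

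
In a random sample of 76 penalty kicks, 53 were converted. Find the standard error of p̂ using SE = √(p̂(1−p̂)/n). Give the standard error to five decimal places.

SE = 0.05270

Sample proportion p̂ = 53/76 = 0.69737.
p̂(1−p̂) = 0.69737·0.30263 = 0.211045.
Dividing by n and taking the root: √0.002776908 = 0.05270.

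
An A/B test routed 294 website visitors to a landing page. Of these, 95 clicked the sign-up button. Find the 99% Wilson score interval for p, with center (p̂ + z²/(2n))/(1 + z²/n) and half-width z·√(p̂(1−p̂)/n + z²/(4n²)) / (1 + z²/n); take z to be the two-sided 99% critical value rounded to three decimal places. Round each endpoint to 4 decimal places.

(0.2574, 0.3966)

Here p̂ = 95/294 = 0.32313 and z = 2.576 (z² = 6.635776).
Denominator 1 + z²/n = 1 + 6.635776/294 = 1.022571.
Adjusted center: (0.32313 + z²/(2n))/1.022571 = 0.32703.
Radicand: p̂(1−p̂)/n + z²/(4n²) = 0.000743934 + 0.000019193 = 0.000763127.
Half-width = z·√(radicand)/denom = 2.576·0.027625/1.022571 = 0.06959.
CI: 0.32703 ± 0.06959 = (0.2574, 0.3966).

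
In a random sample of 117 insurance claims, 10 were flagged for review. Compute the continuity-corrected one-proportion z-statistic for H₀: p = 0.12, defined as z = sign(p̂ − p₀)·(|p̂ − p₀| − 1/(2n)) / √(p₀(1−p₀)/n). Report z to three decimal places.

Sample proportion p̂ = 10/117 = 0.08547. p̂ − p₀ = -0.034530.
1/(2n) = 0.004274.
Corrected numerator: |-0.034530| − 0.004274 = 0.030256.
Under H₀, SE = √(p₀(1−p₀)/n) = √(0.12·0.88/117) = √0.000902564 = 0.030043.
z = −0.030256/0.030043 = -1.007.

z = -1.007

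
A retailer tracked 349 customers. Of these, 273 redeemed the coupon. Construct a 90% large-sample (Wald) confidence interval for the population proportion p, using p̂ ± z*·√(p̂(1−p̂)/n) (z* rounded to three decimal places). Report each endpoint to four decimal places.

(0.7459, 0.8186)

With x = 273 successes in n = 349, p̂ = 0.78223.
SE(p̂) = √(0.78223·0.21777/349) = 0.022093.
z* = 1.645 at the 90% level.
Margin = 1.645·0.022093 = 0.03634.
CI: 0.78223 ± 0.03634 = (0.7459, 0.8186).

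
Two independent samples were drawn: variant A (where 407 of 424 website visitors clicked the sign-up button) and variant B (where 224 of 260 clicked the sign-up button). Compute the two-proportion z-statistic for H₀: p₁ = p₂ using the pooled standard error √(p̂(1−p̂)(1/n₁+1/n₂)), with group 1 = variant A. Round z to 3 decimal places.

p̂₁ = 407/424 = 0.95991, p̂₂ = 224/260 = 0.86154.
Pooled p̂ = (407+224)/(424+260) = 631/684 = 0.92251.
Pooled SE = √[0.0714814·0.00620464] ≈ 0.021060.
z = 0.09837/0.021060 = 4.671.

z = 4.671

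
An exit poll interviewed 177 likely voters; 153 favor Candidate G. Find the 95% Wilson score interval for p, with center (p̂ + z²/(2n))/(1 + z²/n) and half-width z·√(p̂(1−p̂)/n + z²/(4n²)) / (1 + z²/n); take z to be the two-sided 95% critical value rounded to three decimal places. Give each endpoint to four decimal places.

(0.8062, 0.9072)

p̂ = 153/177 = 0.86441; z = 1.960, so z² = 3.841600.
1 + z²/n = 1.021704.
Adjusted center: (0.86441 + z²/(2n))/1.021704 = 0.85667.
Radicand: p̂(1−p̂)/n + z²/(4n²) = 0.000662190 + 0.000030655 = 0.000692845.
Half-width = z·√(radicand)/denom = 1.960·0.026322/1.021704 = 0.05050.
So the interval runs from 0.8062 to 0.9072.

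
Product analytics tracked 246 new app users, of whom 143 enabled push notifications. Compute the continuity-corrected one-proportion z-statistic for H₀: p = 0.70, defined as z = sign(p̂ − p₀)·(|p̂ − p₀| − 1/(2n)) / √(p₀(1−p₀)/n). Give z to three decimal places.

z = -3.993

Sample proportion p̂ = 143/246 = 0.58130. p̂ − p₀ = -0.118699.
Continuity correction 1/(2n) = 1/492 = 0.002033.
Corrected numerator: |-0.118699| − 0.002033 = 0.116666.
Under H₀, SE = √(p₀(1−p₀)/n) = √(0.70·0.30/246) = √0.000853659 = 0.029217.
z = (−)0.116666/0.029217 = -3.993.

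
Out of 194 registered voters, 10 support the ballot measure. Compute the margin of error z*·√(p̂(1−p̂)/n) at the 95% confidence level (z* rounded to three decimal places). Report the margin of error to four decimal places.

ME = 0.0311

Sample proportion p̂ = 10/194 = 0.05155.
Standard error of p̂: √(0.048889/194) = √0.000252007 = 0.015875.
z* = 1.960 at the 95% level.
Margin of error = z*·SE = 1.960 × 0.015875 = 0.0311.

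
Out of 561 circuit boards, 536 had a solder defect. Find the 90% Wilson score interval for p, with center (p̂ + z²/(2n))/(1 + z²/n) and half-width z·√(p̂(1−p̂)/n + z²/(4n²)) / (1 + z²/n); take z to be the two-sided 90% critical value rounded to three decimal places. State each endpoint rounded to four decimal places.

Here p̂ = 536/561 = 0.95544 and z = 1.645 (z² = 2.706025).
Denominator 1 + z²/n = 1 + 2.706025/561 = 1.004824.
Adjusted center: (0.95544 + z²/(2n))/1.004824 = 0.95325.
Radicand: p̂(1−p̂)/n + z²/(4n²) = 0.000075896 + 0.000002150 = 0.000078046.
Half-width = z·√(radicand)/denom = 1.645·0.008834/1.004824 = 0.01446.
CI: 0.95325 ± 0.01446 = (0.9388, 0.9677).

(0.9388, 0.9677)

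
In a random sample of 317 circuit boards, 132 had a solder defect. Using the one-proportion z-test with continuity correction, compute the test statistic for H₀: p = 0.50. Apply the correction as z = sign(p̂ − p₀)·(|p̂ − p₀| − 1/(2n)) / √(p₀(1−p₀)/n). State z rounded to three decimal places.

With x = 132 successes in n = 317, p̂ = 0.41640. p̂ − p₀ = -0.083596.
1/(2n) = 0.001577.
Corrected numerator: |-0.083596| − 0.001577 = 0.082019.
Under H₀, SE = √(p₀(1−p₀)/n) = √(0.50·0.50/317) = √0.000788644 = 0.028083.
z = −0.082019/0.028083 = -2.921.

z = -2.921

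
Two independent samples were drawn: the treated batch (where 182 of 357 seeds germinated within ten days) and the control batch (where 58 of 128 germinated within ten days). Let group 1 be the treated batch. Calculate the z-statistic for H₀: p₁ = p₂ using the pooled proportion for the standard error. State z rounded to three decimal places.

p̂₁ = 182/357 = 0.50980, p̂₂ = 58/128 = 0.45312.
Pooling: p̂ = 240/485 = 0.49485.
Pooled SE = √[0.2499734·0.01061362] ≈ 0.051508.
z = (p̂₁ − p̂₂)/SE = (0.50980 − 0.45312)/0.051508 = 0.05668/0.051508 = 1.100.

z = 1.100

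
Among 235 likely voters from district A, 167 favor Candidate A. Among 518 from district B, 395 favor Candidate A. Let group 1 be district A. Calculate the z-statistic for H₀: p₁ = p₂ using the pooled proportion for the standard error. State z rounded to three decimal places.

Sample proportions: p̂₁ = 167/235 = 0.71064 and p̂₂ = 395/518 = 0.76255.
Pooled p̂ = (167+395)/(235+518) = 562/753 = 0.74635.
SE = √[p̂(1−p̂)(1/n₁+1/n₂)] = √[0.74635·0.25365·(1/235+1/518)] ≈ 0.034221.
z = (p̂₁ − p̂₂)/SE = (0.71064 − 0.76255)/0.034221 = -0.05191/0.034221 = -1.517.

z = -1.517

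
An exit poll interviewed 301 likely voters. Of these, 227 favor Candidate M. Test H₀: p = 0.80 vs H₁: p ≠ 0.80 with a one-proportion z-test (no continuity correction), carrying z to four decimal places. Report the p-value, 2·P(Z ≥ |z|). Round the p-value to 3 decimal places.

With x = 227 successes in n = 301, p̂ = 0.75415.
SE₀ = √(0.80·0.20/301) = 0.023056.
Test statistic (full precision, shown to 4 dp): z = (227/301 − 0.80)/SE₀ ≈ -1.9885.
p-value = 2·P(Z ≥ |z|) with z = -1.9885 → 0.047.

p-value = 0.047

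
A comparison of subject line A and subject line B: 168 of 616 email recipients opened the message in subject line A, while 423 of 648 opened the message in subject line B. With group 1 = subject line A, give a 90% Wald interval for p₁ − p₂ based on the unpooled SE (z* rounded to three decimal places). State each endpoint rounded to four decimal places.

p̂₁ = 168/616 = 0.27273, p̂₂ = 423/648 = 0.65278; p̂₁ − p̂₂ = -0.38005.
SE = √(0.000321992 + 0.000349782) = √0.000671774 = 0.025919.
The 90% critical value is z* = 1.645. Margin = 1.645·0.025919 = 0.04264.
CI: -0.38005 ± 0.04264 = (-0.4227, -0.3374).

(-0.4227, -0.3374)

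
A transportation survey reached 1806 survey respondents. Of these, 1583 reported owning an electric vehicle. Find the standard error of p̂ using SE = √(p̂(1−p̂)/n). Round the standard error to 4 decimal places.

With x = 1583 successes in n = 1806, p̂ = 0.87652.
p̂(1−p̂) = 0.108233.
Dividing by n and taking the root: √0.000059930 = 0.0077.

SE = 0.0077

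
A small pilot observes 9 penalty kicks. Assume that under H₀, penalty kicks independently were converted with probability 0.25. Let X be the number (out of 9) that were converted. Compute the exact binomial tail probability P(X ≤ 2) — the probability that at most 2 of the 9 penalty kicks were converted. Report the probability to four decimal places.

P = 0.6007

X ~ Binomial(n=9, p=0.25).
P(X ≤ 2) = C(9,0)·0.25^0·0.75^9 + C(9,1)·0.25^1·0.75^8 + C(9,2)·0.25^2·0.75^7.
= 0.075085 + 0.225254 + 0.300339 = 0.6007.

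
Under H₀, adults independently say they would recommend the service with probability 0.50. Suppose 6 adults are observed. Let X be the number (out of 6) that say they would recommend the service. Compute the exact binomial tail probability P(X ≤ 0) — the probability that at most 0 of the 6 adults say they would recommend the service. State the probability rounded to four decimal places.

X ~ Binomial(n=6, p=0.50).
P(X ≤ 0) = C(6,0)·0.50^0·0.50^6.
= 0.015625 = 0.0156.

P = 0.0156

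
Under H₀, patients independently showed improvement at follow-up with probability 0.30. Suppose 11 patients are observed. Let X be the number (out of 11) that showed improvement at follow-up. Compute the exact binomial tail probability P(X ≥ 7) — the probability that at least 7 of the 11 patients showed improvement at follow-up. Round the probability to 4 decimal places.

P = 0.0216

X ~ Binomial(n=11, p=0.30).
P(X ≥ 7) = Σ_{j=7}^{11} C(11,j)·0.30^j·0.70^{11−j}.
= 0.017328 + 0.003713 + 0.000530 + 0.000045 + 0.000002 = 0.0216.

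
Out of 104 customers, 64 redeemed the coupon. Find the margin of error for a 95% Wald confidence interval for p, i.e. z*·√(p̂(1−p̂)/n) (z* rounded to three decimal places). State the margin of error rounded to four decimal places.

ME = 0.0935

With x = 64 successes in n = 104, p̂ = 0.61538.
Standard error of p̂: √(0.236686/104) = √0.002275831 = 0.047706.
For 95% confidence, z* = 1.960.
Margin of error = z*·SE = 1.960 × 0.047706 = 0.0935.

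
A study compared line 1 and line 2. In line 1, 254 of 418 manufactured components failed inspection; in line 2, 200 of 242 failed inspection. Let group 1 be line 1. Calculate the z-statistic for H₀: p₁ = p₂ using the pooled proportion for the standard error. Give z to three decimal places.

Sample proportions: p̂₁ = 254/418 = 0.60766 and p̂₂ = 200/242 = 0.82645.
Pooling: p̂ = 454/660 = 0.68788.
SE = √[p̂(1−p̂)(1/n₁+1/n₂)] = √[0.68788·0.31212·(1/418+1/242)] ≈ 0.037428.
z = -0.21879/0.037428 = -5.846.

z = -5.846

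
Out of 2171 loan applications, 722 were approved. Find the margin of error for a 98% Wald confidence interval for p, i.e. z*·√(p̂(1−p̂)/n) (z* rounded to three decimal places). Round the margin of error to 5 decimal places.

ME = 0.02352

p̂ = 722/2171 = 0.33257.
Standard error of p̂: √(0.221966/2171) = √0.000102241 = 0.010111.
The 98% critical value is z* = 2.326.
ME = 2.326·0.010111 = 0.02352.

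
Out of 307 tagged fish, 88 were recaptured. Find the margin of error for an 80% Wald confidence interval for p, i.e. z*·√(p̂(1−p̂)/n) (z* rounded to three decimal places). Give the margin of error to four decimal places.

The sample proportion is 88/307 = 0.28664.
SE = √(p̂(1−p̂)/n) = √(0.204480/307) = 0.025808.
For 80% confidence, z* = 1.282.
Margin of error = z*·SE = 1.282 × 0.025808 = 0.0331.

ME = 0.0331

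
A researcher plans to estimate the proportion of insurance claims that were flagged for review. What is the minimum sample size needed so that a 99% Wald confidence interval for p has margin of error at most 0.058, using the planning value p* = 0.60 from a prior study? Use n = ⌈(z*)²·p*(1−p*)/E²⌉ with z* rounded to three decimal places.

z* = 2.576 at the 99% level.
p*(1−p*) = 0.2400.
(z*)²·p*(1−p*)/E² = 6.635776·0.2400/0.003364 = 473.420.
⌈473.420⌉ = 474.

n = 474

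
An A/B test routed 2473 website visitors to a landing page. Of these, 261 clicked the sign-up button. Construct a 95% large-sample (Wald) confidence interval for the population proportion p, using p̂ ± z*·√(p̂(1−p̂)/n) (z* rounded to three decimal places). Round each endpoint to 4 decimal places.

With x = 261 successes in n = 2473, p̂ = 0.10554.
SE = √(p̂(1−p̂)/n) = √(0.094401/2473) = 0.006178.
The 95% critical value is z* = 1.960.
Margin of error: 1.960 × 0.006178 = 0.01211.
CI: 0.10554 ± 0.01211 = (0.0934, 0.1176).

(0.0934, 0.1176)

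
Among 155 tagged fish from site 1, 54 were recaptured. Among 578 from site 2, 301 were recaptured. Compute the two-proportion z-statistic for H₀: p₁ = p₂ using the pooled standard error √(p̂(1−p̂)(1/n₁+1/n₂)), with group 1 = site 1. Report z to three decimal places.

p̂₁ = 54/155 = 0.34839, p̂₂ = 301/578 = 0.52076.
Pooling: p̂ = 355/733 = 0.48431.
SE = √[p̂(1−p̂)(1/n₁+1/n₂)] = √[0.48431·0.51569·(1/155+1/578)] ≈ 0.045204.
z = (p̂₁ − p̂₂)/SE = (0.34839 − 0.52076)/0.045204 = -0.17237/0.045204 = -3.813.

z = -3.813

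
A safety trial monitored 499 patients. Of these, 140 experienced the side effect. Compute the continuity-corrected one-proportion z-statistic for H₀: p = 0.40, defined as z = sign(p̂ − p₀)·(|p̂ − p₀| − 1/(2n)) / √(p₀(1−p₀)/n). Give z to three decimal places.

z = -5.400

Sample proportion p̂ = 140/499 = 0.28056. p̂ − p₀ = -0.119439.
Continuity correction 1/(2n) = 1/998 = 0.001002.
Corrected numerator: |-0.119439| − 0.001002 = 0.118437.
Null standard error: √(0.40·0.60/499) = √0.000480962 = 0.021931.
z = −0.118437/0.021931 = -5.400.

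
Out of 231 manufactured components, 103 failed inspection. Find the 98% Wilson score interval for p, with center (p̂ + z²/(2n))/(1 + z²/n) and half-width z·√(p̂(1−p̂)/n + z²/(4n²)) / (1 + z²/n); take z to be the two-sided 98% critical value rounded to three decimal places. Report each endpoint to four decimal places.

Here p̂ = 103/231 = 0.44589 and z = 2.326 (z² = 5.410276).
1 + z²/n = 1.023421.
Center = (0.44589 + 0.011711)/1.023421 = 0.44713.
Radicand: p̂(1−p̂)/n + z²/(4n²) = 0.001069575 + 0.000025348 = 0.001094923.
Half-width = 2.326·√0.001094923/1.023421 = 0.07521.
Interval: 0.44713 ± 0.07521 → (0.3719, 0.5223).

(0.3719, 0.5223)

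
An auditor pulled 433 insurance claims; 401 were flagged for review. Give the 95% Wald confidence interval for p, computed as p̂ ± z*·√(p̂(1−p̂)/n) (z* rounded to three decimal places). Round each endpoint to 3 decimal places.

The sample proportion is 401/433 = 0.92610.
SE(p̂) = √(0.92610·0.07390/433) = 0.012572.
The 95% critical value is z* = 1.960.
Margin = 1.960·0.012572 = 0.02464.
So the interval runs from 0.901 to 0.951.

(0.901, 0.951)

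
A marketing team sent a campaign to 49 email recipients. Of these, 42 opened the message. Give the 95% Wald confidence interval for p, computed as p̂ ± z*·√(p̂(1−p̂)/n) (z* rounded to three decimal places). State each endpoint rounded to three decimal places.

The sample proportion is 42/49 = 0.85714.
SE = √(p̂(1−p̂)/n) = √(0.122449/49) = 0.049990.
For 95% confidence, z* = 1.960.
Margin of error: 1.960 × 0.049990 = 0.09798.
So the interval runs from 0.759 to 0.955.

(0.759, 0.955)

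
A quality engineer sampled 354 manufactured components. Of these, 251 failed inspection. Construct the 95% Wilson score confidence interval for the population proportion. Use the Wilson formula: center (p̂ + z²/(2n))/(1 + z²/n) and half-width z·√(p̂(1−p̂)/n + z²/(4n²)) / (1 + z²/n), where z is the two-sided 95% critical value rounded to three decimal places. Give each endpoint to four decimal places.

(0.6597, 0.7539)

Here p̂ = 251/354 = 0.70904 and z = 1.960 (z² = 3.841600).
Denominator 1 + z²/n = 1 + 3.841600/354 = 1.010852.
Center = (0.70904 + 0.005426)/1.010852 = 0.70680.
Radicand: p̂(1−p̂)/n + z²/(4n²) = 0.000582775 + 0.000007664 = 0.000590439.
Half-width = 1.960·√0.000590439/1.010852 = 0.04711.
Interval: 0.70680 ± 0.04711 → (0.6597, 0.7539).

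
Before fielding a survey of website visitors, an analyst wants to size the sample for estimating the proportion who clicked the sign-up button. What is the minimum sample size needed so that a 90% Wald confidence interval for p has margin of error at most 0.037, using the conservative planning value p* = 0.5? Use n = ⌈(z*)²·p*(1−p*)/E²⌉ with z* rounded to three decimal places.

z* = 1.645 at the 90% level.
p*(1−p*) = 0.2500.
(z*)²·p*(1−p*)/E² = 2.706025·0.2500/0.001369 = 494.161.
⌈494.161⌉ = 495.

n = 495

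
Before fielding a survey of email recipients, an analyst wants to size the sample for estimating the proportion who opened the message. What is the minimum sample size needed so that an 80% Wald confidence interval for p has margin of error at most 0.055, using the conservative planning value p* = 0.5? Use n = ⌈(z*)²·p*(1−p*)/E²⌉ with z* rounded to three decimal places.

The 80% critical value is z* = 1.282.
p*(1−p*) = 0.50·0.50 = 0.2500.
(z*)²·p*(1−p*)/E² = 1.643524·0.2500/0.003025 = 135.828.
Rounding up, n = 136.

n = 136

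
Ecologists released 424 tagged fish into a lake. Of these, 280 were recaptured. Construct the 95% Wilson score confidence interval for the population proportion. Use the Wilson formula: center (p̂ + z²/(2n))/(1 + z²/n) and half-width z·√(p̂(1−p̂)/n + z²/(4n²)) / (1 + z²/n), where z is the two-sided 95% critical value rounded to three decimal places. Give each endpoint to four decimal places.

Here p̂ = 280/424 = 0.66038 and z = 1.960 (z² = 3.841600).
1 + z²/n = 1.009060.
Adjusted center: (0.66038 + z²/(2n))/1.009060 = 0.65894.
Radicand: p̂(1−p̂)/n + z²/(4n²) = 0.000528960 + 0.000005342 = 0.000534302.
Half-width = 1.960·√0.000534302/1.009060 = 0.04490.
CI: 0.65894 ± 0.04490 = (0.6140, 0.7038).

(0.6140, 0.7038)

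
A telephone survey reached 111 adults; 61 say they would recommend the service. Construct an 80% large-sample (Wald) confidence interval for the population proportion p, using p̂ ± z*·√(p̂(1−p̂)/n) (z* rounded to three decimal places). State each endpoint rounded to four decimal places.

(0.4890, 0.6101)

The sample proportion is 61/111 = 0.54955.
SE = √(p̂(1−p̂)/n) = √(0.247545/111) = 0.047224.
The 80% critical value is z* = 1.282.
Margin of error: 1.282 × 0.047224 = 0.06054.
CI: 0.54955 ± 0.06054 = (0.4890, 0.6101).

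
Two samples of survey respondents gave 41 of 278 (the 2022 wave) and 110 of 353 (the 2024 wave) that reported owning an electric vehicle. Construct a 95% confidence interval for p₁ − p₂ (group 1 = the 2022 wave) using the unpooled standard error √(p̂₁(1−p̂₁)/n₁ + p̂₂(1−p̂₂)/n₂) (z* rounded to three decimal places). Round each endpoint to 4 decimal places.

p̂₁ = 41/278 = 0.14748, p̂₂ = 110/353 = 0.31161; p̂₁ − p̂₂ = -0.16413.
SE = √(0.000452270 + 0.000607680) = √0.001059950 = 0.032557.
For 95% confidence, z* = 1.960. Margin of error = 0.06381.
So the interval runs from -0.2279 to -0.1003.

(-0.2279, -0.1003)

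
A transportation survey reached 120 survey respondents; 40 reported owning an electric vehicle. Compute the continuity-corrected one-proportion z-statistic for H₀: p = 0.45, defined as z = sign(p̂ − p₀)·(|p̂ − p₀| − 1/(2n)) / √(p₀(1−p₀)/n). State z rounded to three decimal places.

z = -2.477

Sample proportion p̂ = 40/120 = 0.33333. p̂ − p₀ = -0.116667.
Continuity correction 1/(2n) = 1/240 = 0.004167.
Corrected numerator: |-0.116667| − 0.004167 = 0.112500.
Null standard error: √(0.45·0.55/120) = √0.002062500 = 0.045415.
z = (−)0.112500/0.045415 = -2.477.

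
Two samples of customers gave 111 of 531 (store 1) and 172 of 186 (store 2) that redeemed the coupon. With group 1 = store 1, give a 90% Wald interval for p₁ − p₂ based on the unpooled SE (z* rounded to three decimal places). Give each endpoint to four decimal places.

p̂₁ = 111/531 = 0.20904, p̂₂ = 172/186 = 0.92473; p̂₁ − p̂₂ = -0.71569.
Unpooled SE = √(p̂₁(1−p̂₁)/n₁ + p̂₂(1−p̂₂)/n₂) = √(0.000311379 + 0.000374212) = 0.026184.
For 90% confidence, z* = 1.645. Margin = 1.645·0.026184 = 0.04307.
CI: -0.71569 ± 0.04307 = (-0.7588, -0.6726).

(-0.7588, -0.6726)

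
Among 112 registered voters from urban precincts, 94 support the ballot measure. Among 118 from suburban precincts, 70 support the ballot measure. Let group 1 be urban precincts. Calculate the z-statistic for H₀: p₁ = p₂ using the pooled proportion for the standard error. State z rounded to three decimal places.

Sample proportions: p̂₁ = 94/112 = 0.83929 and p̂₂ = 70/118 = 0.59322.
Pooling: p̂ = 164/230 = 0.71304.
Pooled SE = √[0.2046125·0.01740315] ≈ 0.059673.
z = 0.24607/0.059673 = 4.124.

z = 4.124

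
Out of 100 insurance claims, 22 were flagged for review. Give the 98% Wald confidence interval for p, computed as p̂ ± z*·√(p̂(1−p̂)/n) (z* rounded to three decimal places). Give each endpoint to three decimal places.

(0.124, 0.316)

The sample proportion is 22/100 = 0.22000.
Standard error of p̂: √(0.171600/100) = √0.001716000 = 0.041425.
z* = 2.326 at the 98% level.
Margin of error: 2.326 × 0.041425 = 0.09635.
Interval: 0.22000 ± 0.09635 → (0.124, 0.316).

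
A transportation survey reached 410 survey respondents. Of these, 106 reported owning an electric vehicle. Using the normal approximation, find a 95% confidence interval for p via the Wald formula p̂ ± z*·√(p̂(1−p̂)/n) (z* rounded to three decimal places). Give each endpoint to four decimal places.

(0.2162, 0.3009)

With x = 106 successes in n = 410, p̂ = 0.25854.
Standard error of p̂: √(0.191695/410) = √0.000467550 = 0.021623.
For 95% confidence, z* = 1.960.
Margin = 1.960·0.021623 = 0.04238.
So the interval runs from 0.2162 to 0.3009.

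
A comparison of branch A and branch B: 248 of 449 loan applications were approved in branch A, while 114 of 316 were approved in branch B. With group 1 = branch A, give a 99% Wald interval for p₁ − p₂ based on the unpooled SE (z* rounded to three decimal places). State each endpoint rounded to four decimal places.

p̂₁ = 0.55234, p̂₂ = 0.36076, so the observed difference is 0.19158.
SE = √(0.000550692 + 0.000729785) = √0.001280477 = 0.035784.
z* = 2.576 at the 99% level. Margin of error = 0.09218.
CI: 0.19158 ± 0.09218 = (0.0994, 0.2838).

(0.0994, 0.2838)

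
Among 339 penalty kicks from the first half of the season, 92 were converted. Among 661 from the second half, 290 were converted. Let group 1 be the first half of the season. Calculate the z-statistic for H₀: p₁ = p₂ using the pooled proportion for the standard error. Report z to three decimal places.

z = -5.156

p̂₁ = 92/339 = 0.27139, p̂₂ = 290/661 = 0.43873.
Pooled p̂ = (92+290)/(339+661) = 382/1000 = 0.38200.
Pooled SE = √[0.2360760·0.00446271] ≈ 0.032458.
z = (p̂₁ − p̂₂)/SE = (0.27139 − 0.43873)/0.032458 = -0.16734/0.032458 = -5.156.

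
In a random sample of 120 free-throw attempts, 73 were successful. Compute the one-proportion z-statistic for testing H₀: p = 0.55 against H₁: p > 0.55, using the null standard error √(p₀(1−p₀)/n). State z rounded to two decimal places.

z = 1.28

With x = 73 successes in n = 120, p̂ = 0.60833.
Null standard error: √(0.55·0.45/120) = √0.002062500 = 0.045415.
z = (0.60833 − 0.55)/0.045415 = 0.05833/0.045415 = 1.28.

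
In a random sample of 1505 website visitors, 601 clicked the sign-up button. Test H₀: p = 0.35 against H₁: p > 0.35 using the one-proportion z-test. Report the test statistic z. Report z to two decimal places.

z = 4.01

p̂ = 601/1505 = 0.39934.
SE₀ = √(0.35·0.65/1505) = 0.012295.
z = (p̂ − p₀)/SE = (0.39934 − 0.35)/0.012295 = 4.01.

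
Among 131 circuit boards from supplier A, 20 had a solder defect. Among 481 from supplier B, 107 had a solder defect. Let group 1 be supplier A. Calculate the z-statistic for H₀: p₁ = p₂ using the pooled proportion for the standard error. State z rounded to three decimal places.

z = -1.746

Sample proportions: p̂₁ = 20/131 = 0.15267 and p̂₂ = 107/481 = 0.22245.
Pooling: p̂ = 127/612 = 0.20752.
SE = √[p̂(1−p̂)(1/n₁+1/n₂)] = √[0.20752·0.79248·(1/131+1/481)] ≈ 0.039966.
z = -0.06978/0.039966 = -1.746.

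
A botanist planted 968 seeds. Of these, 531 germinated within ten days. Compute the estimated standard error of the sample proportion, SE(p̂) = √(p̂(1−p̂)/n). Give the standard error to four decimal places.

SE = 0.0160

Sample proportion p̂ = 531/968 = 0.54855.
p̂(1−p̂) = 0.247643.
Dividing by n and taking the root: √0.000255830 = 0.0160.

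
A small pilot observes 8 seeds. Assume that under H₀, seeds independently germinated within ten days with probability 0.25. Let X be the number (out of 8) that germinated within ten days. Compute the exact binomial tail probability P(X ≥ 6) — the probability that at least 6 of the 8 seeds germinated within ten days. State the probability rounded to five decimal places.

X is binomial with n = 8 and p = 0.25.
P(X ≥ 6) = C(8,6)·0.25^6·0.75^2 + C(8,7)·0.25^7·0.75^1 + C(8,8)·0.25^8·0.75^0.
= 0.003845 + 0.000366 + 0.000015 = 0.00423.

P = 0.00423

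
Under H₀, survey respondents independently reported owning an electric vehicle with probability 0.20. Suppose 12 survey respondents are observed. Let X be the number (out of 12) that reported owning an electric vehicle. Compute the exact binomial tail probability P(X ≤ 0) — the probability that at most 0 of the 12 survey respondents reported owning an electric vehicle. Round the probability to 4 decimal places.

P = 0.0687

X is binomial with n = 12 and p = 0.20.
P(X ≤ 0) = C(12,0)·0.20^0·0.80^12.
= 0.068719 = 0.0687.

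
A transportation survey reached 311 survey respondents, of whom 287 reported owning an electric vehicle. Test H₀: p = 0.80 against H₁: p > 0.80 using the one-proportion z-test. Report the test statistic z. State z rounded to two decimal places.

z = 5.42

With x = 287 successes in n = 311, p̂ = 0.92283.
Under H₀, SE = √(p₀(1−p₀)/n) = √(0.80·0.20/311) = √0.000514469 = 0.022682.
z = (0.92283 − 0.80)/0.022682 = 0.12283/0.022682 = 5.42.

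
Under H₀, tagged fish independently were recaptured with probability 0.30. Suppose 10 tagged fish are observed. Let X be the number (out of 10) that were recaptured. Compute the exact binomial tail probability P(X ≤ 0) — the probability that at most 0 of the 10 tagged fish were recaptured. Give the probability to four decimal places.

P = 0.0282

X ~ Binomial(n=10, p=0.30).
P(X ≤ 0) = C(10,0)·0.30^0·0.70^10.
= 0.028248 = 0.0282.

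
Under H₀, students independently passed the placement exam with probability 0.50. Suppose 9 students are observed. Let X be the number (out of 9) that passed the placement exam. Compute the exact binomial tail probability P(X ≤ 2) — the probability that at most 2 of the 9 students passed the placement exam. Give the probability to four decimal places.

X ~ Binomial(n=9, p=0.50).
P(X ≤ 2) = C(9,0)·0.50^0·0.50^9 + C(9,1)·0.50^1·0.50^8 + C(9,2)·0.50^2·0.50^7.
= 0.001953 + 0.017578 + 0.070312 = 0.0898.

P = 0.0898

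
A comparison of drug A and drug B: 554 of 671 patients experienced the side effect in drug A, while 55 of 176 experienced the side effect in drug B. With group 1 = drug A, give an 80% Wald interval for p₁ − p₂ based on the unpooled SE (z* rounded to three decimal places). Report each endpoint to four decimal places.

p̂₁ = 554/671 = 0.82563, p̂₂ = 55/176 = 0.31250; p̂₁ − p̂₂ = 0.51313.
SE = √(0.000214550 + 0.001220703) = √0.001435253 = 0.037885.
z* = 1.282 at the 80% level. Margin = 1.282·0.037885 = 0.04857.
So the interval runs from 0.4646 to 0.5617.

(0.4646, 0.5617)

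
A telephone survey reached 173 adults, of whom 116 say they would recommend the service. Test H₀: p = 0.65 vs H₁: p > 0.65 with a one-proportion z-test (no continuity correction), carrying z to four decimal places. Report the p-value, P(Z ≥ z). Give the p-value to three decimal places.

The sample proportion is 116/173 = 0.67052.
Under H₀, SE = √(p₀(1−p₀)/n) = √(0.65·0.35/173) = √0.001315029 = 0.036263.
z = (p̂ − p₀)/SE = (116/173 − 0.65)/0.036263 ≈ 0.5659.
From the standard normal, P(Z ≥ z) = 0.286.

p-value = 0.286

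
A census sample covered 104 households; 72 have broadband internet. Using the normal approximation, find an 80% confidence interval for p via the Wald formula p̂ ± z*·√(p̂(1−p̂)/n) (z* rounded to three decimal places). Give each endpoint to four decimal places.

With x = 72 successes in n = 104, p̂ = 0.69231.
SE = √(p̂(1−p̂)/n) = √(0.213018/104) = 0.045258.
The 80% critical value is z* = 1.282.
Margin of error: 1.282 × 0.045258 = 0.05802.
CI: 0.69231 ± 0.05802 = (0.6343, 0.7503).

(0.6343, 0.7503)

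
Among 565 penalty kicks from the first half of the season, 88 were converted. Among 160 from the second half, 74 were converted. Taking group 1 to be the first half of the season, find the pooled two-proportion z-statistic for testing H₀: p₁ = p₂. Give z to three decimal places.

z = -8.223

p̂₁ = 88/565 = 0.15575, p̂₂ = 74/160 = 0.46250.
Pooled p̂ = (88+74)/(565+160) = 162/725 = 0.22345.
SE = √[p̂(1−p̂)(1/n₁+1/n₂)] = √[0.22345·0.77655·(1/565+1/160)] ≈ 0.037304.
z = (p̂₁ − p̂₂)/SE = (0.15575 − 0.46250)/0.037304 = -0.30675/0.037304 = -8.223.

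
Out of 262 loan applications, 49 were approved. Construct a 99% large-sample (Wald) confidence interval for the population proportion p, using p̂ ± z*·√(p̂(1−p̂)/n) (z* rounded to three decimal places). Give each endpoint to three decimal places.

p̂ = 49/262 = 0.18702.
Standard error of p̂: √(0.152045/262) = √0.000580326 = 0.024090.
For 99% confidence, z* = 2.576.
Margin = 2.576·0.024090 = 0.06206.
CI: 0.18702 ± 0.06206 = (0.125, 0.249).

(0.125, 0.249)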